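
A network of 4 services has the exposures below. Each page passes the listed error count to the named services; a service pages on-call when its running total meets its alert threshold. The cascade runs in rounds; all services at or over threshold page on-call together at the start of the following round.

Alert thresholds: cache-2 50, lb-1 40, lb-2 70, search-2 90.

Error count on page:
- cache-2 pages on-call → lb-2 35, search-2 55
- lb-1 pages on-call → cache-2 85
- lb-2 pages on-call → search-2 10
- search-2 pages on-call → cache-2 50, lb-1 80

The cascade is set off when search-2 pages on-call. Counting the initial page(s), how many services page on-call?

3

Round 1 — search-2 pages on-call (initial).
  cache-2: +50 → 50 ≥ 50
  lb-1: +80 → 80 ≥ 40
Round 2 — cache-2, lb-1 page on-call.
  lb-2: +35 → 35 < 70
No further pages.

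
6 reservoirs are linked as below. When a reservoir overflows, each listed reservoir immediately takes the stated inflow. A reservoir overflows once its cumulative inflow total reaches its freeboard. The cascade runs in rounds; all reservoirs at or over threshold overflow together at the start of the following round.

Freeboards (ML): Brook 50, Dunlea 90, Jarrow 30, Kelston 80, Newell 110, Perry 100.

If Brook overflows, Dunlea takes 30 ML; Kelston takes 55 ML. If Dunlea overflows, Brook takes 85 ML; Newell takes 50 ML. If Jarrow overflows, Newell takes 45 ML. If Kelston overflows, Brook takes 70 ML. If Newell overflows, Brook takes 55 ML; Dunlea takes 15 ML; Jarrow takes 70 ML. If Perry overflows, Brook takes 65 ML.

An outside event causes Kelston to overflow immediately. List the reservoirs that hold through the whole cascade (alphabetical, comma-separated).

Dunlea, Jarrow, Newell, Perry

Round 1 — Kelston overflows (initial).
  Brook: +70 → 70 ≥ 50
Round 2 — Brook overflows.
  Dunlea: +30 → 30 < 90
No further overflows.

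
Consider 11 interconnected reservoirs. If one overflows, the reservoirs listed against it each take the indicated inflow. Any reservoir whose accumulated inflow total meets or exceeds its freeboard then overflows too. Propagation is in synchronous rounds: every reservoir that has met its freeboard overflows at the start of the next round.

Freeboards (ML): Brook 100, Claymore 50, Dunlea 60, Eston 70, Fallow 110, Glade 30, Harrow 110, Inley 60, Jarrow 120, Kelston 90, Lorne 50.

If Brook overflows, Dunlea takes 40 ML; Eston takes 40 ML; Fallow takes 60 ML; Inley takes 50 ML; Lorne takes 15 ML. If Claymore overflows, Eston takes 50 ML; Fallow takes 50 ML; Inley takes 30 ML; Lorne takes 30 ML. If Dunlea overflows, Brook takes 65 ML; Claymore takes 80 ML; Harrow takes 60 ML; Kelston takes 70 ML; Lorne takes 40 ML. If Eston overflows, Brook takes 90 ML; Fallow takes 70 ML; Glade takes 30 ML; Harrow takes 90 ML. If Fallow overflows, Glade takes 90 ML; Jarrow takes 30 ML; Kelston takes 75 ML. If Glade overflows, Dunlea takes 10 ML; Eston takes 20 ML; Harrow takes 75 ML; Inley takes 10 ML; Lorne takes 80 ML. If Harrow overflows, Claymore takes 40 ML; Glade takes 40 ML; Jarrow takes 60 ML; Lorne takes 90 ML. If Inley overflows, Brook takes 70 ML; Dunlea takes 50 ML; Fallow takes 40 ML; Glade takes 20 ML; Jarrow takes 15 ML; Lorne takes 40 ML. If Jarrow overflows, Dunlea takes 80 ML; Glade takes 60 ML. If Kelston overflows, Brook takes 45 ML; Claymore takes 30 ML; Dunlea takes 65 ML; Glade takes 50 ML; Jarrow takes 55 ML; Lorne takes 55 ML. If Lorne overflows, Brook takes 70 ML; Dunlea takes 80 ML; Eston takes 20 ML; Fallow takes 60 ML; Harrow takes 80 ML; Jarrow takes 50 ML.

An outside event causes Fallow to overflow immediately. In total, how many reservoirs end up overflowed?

Round 1 — Fallow overflows (initial).
  Glade: +90 → 90 ≥ 30
  Jarrow: +30 → 30 < 120
  Kelston: +75 → 75 < 90
Round 2 — Glade overflows.
  Dunlea: +10 → 10 < 60
  Eston: +20 → 20 < 70
  Harrow: +75 → 75 < 110
  Inley: +10 → 10 < 60
  Lorne: +80 → 80 ≥ 50
Round 3 — Lorne overflows.
  Brook: +70 → 70 < 100
  Dunlea: +80 → 90 ≥ 60
  Eston: +20 → 40 < 70
  Harrow: +80 → 155 ≥ 110
  Jarrow: +50 → 80 < 120
Round 4 — Dunlea, Harrow overflow.
  Brook: +65 → 135 ≥ 100
  Claymore: +80+40 → 120 ≥ 50
  Jarrow: +60 → 140 ≥ 120
  Kelston: +70 → 145 ≥ 90
Round 5 — Brook, Claymore, Jarrow, Kelston overflow.
  Eston: +40+50 → 130 ≥ 70
  Inley: +50+30 → 90 ≥ 60
Round 6 — Eston, Inley overflow.
No further overflows.

11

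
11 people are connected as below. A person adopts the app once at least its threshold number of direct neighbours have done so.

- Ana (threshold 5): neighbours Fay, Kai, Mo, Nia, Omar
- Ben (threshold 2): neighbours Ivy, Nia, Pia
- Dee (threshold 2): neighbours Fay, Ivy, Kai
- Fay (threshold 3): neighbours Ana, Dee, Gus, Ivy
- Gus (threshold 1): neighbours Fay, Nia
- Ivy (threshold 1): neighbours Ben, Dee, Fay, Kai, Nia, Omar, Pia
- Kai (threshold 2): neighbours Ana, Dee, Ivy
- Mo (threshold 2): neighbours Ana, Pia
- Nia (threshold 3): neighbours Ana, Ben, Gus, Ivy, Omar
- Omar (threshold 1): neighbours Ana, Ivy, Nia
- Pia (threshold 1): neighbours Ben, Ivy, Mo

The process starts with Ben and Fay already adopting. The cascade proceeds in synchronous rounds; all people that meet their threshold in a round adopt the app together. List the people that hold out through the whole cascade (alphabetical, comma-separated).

Round 1 — Ben, Fay adopt the app (initial).
Round 2 — checking thresholds:
  Ana: 1 of 5 neighbours < 5, not yet.
  Dee: 1 of 3 neighbours < 2, not yet.
  Gus: 1 of 2 neighbours ≥ 1, adopts the app.
  Ivy: 2 of 7 neighbours ≥ 1, adopts the app.
  Nia: 1 of 5 neighbours < 3, not yet.
  Pia: 1 of 3 neighbours ≥ 1, adopts the app.
Round 3 — checking thresholds:
  Ana: 1 of 5 neighbours < 5, not yet.
  Dee: 2 of 3 neighbours ≥ 2, adopts the app.
  Kai: 1 of 3 neighbours < 2, not yet.
  Mo: 1 of 2 neighbours < 2, not yet.
  Nia: 3 of 5 neighbours ≥ 3, adopts the app.
  Omar: 1 of 3 neighbours ≥ 1, adopts the app.
Round 4 — checking thresholds:
  Ana: 3 of 5 neighbours < 5, not yet.
  Kai: 2 of 3 neighbours ≥ 2, adopts the app.
  Mo: 1 of 2 neighbours < 2, not yet.
Round 5 — no new adoptions; cascade stops.

Ana, Mo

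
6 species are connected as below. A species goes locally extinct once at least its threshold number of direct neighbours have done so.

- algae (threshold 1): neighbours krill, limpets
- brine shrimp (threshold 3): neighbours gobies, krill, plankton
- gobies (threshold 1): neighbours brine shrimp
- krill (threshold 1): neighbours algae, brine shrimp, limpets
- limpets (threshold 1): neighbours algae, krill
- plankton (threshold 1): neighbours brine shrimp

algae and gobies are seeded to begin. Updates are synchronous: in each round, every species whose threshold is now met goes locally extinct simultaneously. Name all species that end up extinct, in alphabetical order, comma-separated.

algae, gobies, krill, limpets

Round 1 — algae, gobies go locally extinct (initial).
Round 2 — checking thresholds:
  brine shrimp: 1 of 3 neighbours < 3, holds.
  krill: 1 of 3 neighbours ≥ 1, goes locally extinct.
  limpets: 1 of 2 neighbours ≥ 1, goes locally extinct.
Round 3 — no new extinctions; cascade stops.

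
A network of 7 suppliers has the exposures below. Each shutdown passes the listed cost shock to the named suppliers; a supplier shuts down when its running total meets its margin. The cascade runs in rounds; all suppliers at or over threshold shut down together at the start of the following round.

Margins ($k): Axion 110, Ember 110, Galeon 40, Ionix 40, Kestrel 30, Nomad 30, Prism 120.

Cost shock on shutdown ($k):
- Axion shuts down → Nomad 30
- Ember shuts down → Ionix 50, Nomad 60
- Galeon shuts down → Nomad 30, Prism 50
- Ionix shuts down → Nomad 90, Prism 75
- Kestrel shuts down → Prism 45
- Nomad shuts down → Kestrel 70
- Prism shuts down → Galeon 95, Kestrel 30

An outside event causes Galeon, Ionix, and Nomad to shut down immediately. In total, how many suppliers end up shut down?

Round 1 — Galeon, Ionix, Nomad shut down (initial).
  Kestrel: +70 → 70 ≥ 30
  Prism: +50+75 → 125 ≥ 120
Round 2 — Kestrel, Prism shut down.
No further shutdowns.

5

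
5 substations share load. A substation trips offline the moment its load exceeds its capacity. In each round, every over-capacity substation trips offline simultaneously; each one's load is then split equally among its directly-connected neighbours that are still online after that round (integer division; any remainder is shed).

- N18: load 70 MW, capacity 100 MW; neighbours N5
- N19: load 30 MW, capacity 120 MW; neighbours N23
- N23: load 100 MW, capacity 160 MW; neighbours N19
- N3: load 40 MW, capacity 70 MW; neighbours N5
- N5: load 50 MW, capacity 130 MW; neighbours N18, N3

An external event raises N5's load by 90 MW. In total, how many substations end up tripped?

Round 1 — N5 at 140 > 130. N5 trips offline.
  N5 sheds 140 MW to N18, N3: 70 each.
    N18: 70+70 = 140 > 100
    N3: 40+70 = 110 > 70
Round 2 — N18, N3 trip offline.
  N18 sheds 140 MW: no online neighbours, lost.
  N3 sheds 110 MW: no online neighbours, lost.
No further trips.

3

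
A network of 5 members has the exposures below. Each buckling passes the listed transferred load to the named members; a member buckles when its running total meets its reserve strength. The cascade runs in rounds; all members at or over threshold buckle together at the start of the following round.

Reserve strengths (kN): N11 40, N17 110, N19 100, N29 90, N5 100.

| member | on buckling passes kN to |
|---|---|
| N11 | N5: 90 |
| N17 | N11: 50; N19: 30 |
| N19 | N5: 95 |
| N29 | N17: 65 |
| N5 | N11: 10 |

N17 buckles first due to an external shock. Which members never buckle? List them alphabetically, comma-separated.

N19, N29, N5

Round 1 — N17 buckles (initial).
  N11: +50 → 50 ≥ 40
  N19: +30 → 30 < 100
Round 2 — N11 buckles.
  N5: +90 → 90 < 100
No further bucklings.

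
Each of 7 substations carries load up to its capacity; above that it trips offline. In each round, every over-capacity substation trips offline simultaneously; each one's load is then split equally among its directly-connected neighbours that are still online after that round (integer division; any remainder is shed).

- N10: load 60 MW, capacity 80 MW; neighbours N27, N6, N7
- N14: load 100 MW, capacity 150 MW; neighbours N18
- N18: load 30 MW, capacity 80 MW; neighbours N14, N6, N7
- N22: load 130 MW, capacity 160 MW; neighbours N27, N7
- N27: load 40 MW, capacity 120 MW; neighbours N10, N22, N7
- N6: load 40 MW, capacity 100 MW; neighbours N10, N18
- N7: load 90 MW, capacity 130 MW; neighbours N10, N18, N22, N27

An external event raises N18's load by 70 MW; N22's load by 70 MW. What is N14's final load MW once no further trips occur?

Round 1 — N18 at 100 > 80; N22 at 200 > 160. N18, N22 trip offline.
  N18 sheds 100 MW to N14, N6, N7: 33 each (1 lost).
    N14: 100+33 = 133 ≤ 150
    N6: 40+33 = 73 ≤ 100
    N7: 90+33 = 123 ≤ 130
  N22 sheds 200 MW to N27, N7: 100 each.
    N27: 40+100 = 140 > 120
    N7: 123+100 = 223 > 130
Round 2 — N27, N7 trip offline.
  N27 sheds 140 MW to N10: 140 each.
    N10: 60+140 = 200 > 80
  N7 sheds 223 MW to N10: 223 each.
    N10: 200+223 = 423 > 80
Round 3 — N10 trips offline.
  N10 sheds 423 MW to N6: 423 each.
    N6: 73+423 = 496 > 100
Round 4 — N6 trips offline.
  N6 sheds 496 MW: no online neighbours, lost.
No further trips.

133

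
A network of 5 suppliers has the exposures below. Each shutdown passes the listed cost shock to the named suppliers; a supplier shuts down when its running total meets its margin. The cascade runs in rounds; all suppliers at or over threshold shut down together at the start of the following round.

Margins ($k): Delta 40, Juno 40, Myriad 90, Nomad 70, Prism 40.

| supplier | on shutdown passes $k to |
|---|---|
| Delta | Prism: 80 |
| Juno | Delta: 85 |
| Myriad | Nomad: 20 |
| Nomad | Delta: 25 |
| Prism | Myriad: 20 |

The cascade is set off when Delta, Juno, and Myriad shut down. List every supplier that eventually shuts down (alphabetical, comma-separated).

Delta, Juno, Myriad, Prism

Round 1 — Delta, Juno, Myriad shut down (initial).
  Nomad: +20 → 20 < 70
  Prism: +80 → 80 ≥ 40
Round 2 — Prism shuts down.
No further shutdowns.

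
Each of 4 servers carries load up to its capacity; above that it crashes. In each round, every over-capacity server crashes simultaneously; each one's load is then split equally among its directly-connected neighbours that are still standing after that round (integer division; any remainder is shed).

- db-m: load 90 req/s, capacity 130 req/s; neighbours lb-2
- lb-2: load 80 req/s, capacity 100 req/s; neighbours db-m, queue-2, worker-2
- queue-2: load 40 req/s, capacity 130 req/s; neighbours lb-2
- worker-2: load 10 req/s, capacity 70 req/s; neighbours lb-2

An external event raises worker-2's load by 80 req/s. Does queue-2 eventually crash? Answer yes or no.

no

Round 1 — worker-2 at 90 > 70. worker-2 crashes.
  worker-2 sheds 90 req/s to lb-2: 90 each.
    lb-2: 80+90 = 170 > 100
Round 2 — lb-2 crashes.
  lb-2 sheds 170 req/s to db-m, queue-2: 85 each.
    db-m: 90+85 = 175 > 130
    queue-2: 40+85 = 125 ≤ 130
Round 3 — db-m crashes.
  db-m sheds 175 req/s: no online neighbours, lost.
No further crashes.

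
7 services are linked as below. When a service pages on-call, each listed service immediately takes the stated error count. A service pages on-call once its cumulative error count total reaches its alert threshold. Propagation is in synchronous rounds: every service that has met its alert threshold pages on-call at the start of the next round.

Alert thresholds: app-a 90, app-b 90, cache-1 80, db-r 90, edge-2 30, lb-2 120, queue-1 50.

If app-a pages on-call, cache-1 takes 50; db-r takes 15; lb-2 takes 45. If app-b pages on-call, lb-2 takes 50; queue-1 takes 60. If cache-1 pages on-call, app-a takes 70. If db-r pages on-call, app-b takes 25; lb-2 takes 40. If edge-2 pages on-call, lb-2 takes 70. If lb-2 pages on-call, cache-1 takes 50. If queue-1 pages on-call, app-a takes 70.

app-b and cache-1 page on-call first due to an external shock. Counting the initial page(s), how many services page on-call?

4

Round 1 — app-b, cache-1 page on-call (initial).
  app-a: +70 → 70 < 90
  lb-2: +50 → 50 < 120
  queue-1: +60 → 60 ≥ 50
Round 2 — queue-1 pages on-call.
  app-a: +70 → 140 ≥ 90
Round 3 — app-a pages on-call.
  db-r: +15 → 15 < 90
  lb-2: +45 → 95 < 120
No further pages.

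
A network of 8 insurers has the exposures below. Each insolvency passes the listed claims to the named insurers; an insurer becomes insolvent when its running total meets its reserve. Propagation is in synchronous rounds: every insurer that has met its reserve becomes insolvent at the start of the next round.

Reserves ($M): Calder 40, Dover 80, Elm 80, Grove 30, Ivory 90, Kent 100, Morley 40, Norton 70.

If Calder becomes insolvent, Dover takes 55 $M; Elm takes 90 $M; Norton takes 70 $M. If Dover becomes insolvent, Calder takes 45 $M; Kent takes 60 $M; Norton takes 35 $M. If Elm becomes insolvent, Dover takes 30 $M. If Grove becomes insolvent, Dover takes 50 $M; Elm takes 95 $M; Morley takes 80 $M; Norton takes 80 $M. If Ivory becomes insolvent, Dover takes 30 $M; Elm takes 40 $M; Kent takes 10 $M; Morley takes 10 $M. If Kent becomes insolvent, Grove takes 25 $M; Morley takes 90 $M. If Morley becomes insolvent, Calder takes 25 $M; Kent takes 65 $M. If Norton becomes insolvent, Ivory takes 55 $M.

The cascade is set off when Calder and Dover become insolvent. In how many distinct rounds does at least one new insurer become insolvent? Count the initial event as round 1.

2

Round 1 — Calder, Dover become insolvent (initial).
  Elm: +90 → 90 ≥ 80
  Kent: +60 → 60 < 100
  Norton: +70+35 → 105 ≥ 70
Round 2 — Elm, Norton become insolvent.
  Ivory: +55 → 55 < 90
No further insolvencies.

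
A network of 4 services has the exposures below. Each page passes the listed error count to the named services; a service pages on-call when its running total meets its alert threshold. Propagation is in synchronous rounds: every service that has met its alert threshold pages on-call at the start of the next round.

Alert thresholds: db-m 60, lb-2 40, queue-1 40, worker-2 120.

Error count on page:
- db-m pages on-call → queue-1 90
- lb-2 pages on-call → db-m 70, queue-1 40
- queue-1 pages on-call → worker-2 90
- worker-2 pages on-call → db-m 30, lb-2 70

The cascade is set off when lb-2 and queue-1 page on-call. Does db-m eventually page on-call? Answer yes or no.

yes

Round 1 — lb-2, queue-1 page on-call (initial).
  db-m: +70 → 70 ≥ 60
  worker-2: +90 → 90 < 120
Round 2 — db-m pages on-call.
No further pages.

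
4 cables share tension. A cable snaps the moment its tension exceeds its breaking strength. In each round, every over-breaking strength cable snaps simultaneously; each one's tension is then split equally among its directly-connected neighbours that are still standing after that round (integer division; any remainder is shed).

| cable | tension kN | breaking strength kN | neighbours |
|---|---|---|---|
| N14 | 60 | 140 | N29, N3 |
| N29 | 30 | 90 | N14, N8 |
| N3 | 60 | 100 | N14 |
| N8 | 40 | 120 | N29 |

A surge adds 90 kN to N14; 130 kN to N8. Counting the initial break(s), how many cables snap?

Round 1 — N14 at 150 > 140; N8 at 170 > 120. N14, N8 snap.
  N14 sheds 150 kN to N29, N3: 75 each.
    N29: 30+75 = 105 > 90
    N3: 60+75 = 135 > 100
  N8 sheds 170 kN to N29: 170 each.
    N29: 105+170 = 275 > 90
Round 2 — N29, N3 snap.
  N29 sheds 275 kN: no online neighbours, lost.
  N3 sheds 135 kN: no online neighbours, lost.
No further breaks.

4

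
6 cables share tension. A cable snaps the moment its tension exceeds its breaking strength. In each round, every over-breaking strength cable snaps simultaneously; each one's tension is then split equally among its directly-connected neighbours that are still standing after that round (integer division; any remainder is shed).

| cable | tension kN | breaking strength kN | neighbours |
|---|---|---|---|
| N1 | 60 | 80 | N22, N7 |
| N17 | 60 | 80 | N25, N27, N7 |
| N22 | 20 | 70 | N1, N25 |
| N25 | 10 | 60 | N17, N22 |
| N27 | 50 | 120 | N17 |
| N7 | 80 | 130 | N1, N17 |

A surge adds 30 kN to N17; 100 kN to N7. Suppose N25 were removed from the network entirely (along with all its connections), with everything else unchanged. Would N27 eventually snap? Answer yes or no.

yes

With N25 removed:
Round 1 — N17 at 90 > 80; N7 at 180 > 130. N17, N7 snap.
  N17 sheds 90 kN to N27: 90 each.
    N27: 50+90 = 140 > 120
  N7 sheds 180 kN to N1: 180 each.
    N1: 60+180 = 240 > 80
Round 2 — N1, N27 snap.
  N1 sheds 240 kN to N22: 240 each.
    N22: 20+240 = 260 > 70
  N27 sheds 140 kN: no online neighbours, lost.
Round 3 — N22 snaps.
  N22 sheds 260 kN: no online neighbours, lost.
No further breaks.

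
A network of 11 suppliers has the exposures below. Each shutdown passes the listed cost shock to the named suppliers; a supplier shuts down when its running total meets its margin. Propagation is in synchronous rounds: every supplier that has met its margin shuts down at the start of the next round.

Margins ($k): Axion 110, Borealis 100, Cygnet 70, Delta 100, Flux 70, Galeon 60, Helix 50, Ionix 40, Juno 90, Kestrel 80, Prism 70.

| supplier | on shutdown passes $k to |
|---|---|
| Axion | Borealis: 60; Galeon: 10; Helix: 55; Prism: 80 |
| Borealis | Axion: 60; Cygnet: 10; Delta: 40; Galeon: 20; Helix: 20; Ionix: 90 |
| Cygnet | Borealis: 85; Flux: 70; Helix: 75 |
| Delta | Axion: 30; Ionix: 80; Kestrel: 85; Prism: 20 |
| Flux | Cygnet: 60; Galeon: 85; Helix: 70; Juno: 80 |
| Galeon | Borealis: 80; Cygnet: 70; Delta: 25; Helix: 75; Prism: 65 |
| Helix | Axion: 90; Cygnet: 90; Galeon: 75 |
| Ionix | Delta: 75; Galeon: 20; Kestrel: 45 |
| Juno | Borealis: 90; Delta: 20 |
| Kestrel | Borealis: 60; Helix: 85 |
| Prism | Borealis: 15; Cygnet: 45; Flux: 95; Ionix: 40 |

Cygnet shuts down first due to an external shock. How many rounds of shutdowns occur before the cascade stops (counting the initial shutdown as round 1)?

Round 1 — Cygnet shuts down (initial).
  Borealis: +85 → 85 < 100
  Flux: +70 → 70 ≥ 70
  Helix: +75 → 75 ≥ 50
Round 2 — Flux, Helix shut down.
  Axion: +90 → 90 < 110
  Galeon: +85+75 → 160 ≥ 60
  Juno: +80 → 80 < 90
Round 3 — Galeon shuts down.
  Borealis: +80 → 165 ≥ 100
  Delta: +25 → 25 < 100
  Prism: +65 → 65 < 70
Round 4 — Borealis shuts down.
  Axion: +60 → 150 ≥ 110
  Delta: +40 → 65 < 100
  Ionix: +90 → 90 ≥ 40
Round 5 — Axion, Ionix shut down.
  Delta: +75 → 140 ≥ 100
  Kestrel: +45 → 45 < 80
  Prism: +80 → 145 ≥ 70
Round 6 — Delta, Prism shut down.
  Kestrel: +85 → 130 ≥ 80
Round 7 — Kestrel shuts down.
No further shutdowns.

7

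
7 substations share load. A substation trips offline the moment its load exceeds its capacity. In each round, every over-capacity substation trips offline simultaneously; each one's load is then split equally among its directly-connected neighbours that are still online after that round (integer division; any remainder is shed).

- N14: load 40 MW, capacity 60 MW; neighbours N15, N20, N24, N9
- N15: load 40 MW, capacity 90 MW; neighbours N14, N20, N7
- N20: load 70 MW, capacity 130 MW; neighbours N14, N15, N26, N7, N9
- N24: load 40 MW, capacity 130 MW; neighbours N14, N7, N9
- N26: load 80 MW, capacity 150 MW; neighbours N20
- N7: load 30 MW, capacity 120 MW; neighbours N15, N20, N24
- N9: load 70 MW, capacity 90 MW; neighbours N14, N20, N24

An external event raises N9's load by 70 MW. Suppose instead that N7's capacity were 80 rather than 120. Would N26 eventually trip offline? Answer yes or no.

no

With N7's capacity at 80:
Round 1 — N9 at 140 > 90. N9 trips offline.
  N9 sheds 140 MW to N14, N20, N24: 46 each (2 lost).
    N14: 40+46 = 86 > 60
    N20: 70+46 = 116 ≤ 130
    N24: 40+46 = 86 ≤ 130
Round 2 — N14 trips offline.
  N14 sheds 86 MW to N15, N20, N24: 28 each (2 lost).
    N15: 40+28 = 68 ≤ 90
    N20: 116+28 = 144 > 130
    N24: 86+28 = 114 ≤ 130
Round 3 — N20 trips offline.
  N20 sheds 144 MW to N15, N26, N7: 48 each.
    N15: 68+48 = 116 > 90
    N26: 80+48 = 128 ≤ 150
    N7: 30+48 = 78 ≤ 80
Round 4 — N15 trips offline.
  N15 sheds 116 MW to N7: 116 each.
    N7: 78+116 = 194 > 80
Round 5 — N7 trips offline.
  N7 sheds 194 MW to N24: 194 each.
    N24: 114+194 = 308 > 130
Round 6 — N24 trips offline.
  N24 sheds 308 MW: no online neighbours, lost.
No further trips.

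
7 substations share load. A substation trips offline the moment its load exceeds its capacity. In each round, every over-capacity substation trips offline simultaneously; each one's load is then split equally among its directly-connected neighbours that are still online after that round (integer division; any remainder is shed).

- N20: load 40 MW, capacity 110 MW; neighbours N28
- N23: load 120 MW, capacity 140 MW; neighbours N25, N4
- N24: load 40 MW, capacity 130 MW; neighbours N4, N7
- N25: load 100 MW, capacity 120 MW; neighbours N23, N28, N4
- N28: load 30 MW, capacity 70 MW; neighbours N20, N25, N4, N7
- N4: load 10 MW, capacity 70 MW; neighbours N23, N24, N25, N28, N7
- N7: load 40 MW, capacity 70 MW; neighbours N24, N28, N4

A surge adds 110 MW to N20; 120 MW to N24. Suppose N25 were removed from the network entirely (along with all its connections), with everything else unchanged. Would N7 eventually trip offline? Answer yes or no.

yes

With N25 removed:
Round 1 — N20 at 150 > 110; N24 at 160 > 130. N20, N24 trip offline.
  N20 sheds 150 MW to N28: 150 each.
    N28: 30+150 = 180 > 70
  N24 sheds 160 MW to N4, N7: 80 each.
    N4: 10+80 = 90 > 70
    N7: 40+80 = 120 > 70
Round 2 — N28, N4, N7 trip offline.
  N28 sheds 180 MW: no online neighbours, lost.
  N4 sheds 90 MW to N23: 90 each.
    N23: 120+90 = 210 > 140
  N7 sheds 120 MW: no online neighbours, lost.
Round 3 — N23 trips offline.
  N23 sheds 210 MW: no online neighbours, lost.
No further trips.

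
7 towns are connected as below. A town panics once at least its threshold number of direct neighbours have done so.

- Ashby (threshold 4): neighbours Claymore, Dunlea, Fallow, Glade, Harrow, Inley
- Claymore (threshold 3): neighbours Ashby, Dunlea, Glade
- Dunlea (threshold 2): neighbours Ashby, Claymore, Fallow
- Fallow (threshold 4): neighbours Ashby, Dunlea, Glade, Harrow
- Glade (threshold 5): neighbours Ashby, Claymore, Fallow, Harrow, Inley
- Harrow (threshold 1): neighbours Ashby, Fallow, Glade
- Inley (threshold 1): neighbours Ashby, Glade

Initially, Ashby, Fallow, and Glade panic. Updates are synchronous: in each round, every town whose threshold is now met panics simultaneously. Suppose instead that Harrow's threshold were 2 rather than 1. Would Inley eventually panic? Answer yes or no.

yes

With Harrow's threshold at 2:
Round 1 — Ashby, Fallow, Glade panic (initial).
Round 2 — checking thresholds:
  Claymore: 2 of 3 neighbours < 3, holds.
  Dunlea: 2 of 3 neighbours ≥ 2, panics.
  Harrow: 3 of 3 neighbours ≥ 2, panics.
  Inley: 2 of 2 neighbours ≥ 1, panics.
Round 3 — checking thresholds:
  Claymore: 3 of 3 neighbours ≥ 3, panics.
Round 4 — no new panics; cascade stops.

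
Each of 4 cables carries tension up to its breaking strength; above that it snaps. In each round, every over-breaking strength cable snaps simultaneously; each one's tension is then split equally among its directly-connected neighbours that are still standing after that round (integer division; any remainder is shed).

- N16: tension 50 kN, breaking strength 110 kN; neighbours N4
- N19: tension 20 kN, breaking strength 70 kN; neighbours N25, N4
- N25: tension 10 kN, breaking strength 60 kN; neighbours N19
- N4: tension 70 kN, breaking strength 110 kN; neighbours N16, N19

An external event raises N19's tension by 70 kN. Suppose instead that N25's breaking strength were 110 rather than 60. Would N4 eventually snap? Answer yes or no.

yes

With N25's breaking strength at 110:
Round 1 — N19 at 90 > 70. N19 snaps.
  N19 sheds 90 kN to N25, N4: 45 each.
    N25: 10+45 = 55 ≤ 110
    N4: 70+45 = 115 > 110
Round 2 — N4 snaps.
  N4 sheds 115 kN to N16: 115 each.
    N16: 50+115 = 165 > 110
Round 3 — N16 snaps.
  N16 sheds 165 kN: no online neighbours, lost.
No further breaks.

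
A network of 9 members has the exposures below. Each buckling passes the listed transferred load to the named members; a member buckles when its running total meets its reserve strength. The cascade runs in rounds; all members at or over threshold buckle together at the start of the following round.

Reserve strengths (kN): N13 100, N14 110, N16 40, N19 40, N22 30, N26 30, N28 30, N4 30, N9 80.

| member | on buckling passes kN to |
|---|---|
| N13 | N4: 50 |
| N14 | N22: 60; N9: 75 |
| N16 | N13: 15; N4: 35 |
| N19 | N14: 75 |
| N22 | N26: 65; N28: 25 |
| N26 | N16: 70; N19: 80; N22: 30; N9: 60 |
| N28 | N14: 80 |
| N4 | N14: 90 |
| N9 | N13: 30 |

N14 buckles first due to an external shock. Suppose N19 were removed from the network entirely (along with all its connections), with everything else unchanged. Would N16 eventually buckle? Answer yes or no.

yes

With N19 removed:
Round 1 — N14 buckles (initial).
  N22: +60 → 60 ≥ 30
  N9: +75 → 75 < 80
Round 2 — N22 buckles.
  N26: +65 → 65 ≥ 30
  N28: +25 → 25 < 30
Round 3 — N26 buckles.
  N16: +70 → 70 ≥ 40
  N9: +60 → 135 ≥ 80
Round 4 — N16, N9 buckle.
  N13: +15+30 → 45 < 100
  N4: +35 → 35 ≥ 30
Round 5 — N4 buckles.
No further bucklings.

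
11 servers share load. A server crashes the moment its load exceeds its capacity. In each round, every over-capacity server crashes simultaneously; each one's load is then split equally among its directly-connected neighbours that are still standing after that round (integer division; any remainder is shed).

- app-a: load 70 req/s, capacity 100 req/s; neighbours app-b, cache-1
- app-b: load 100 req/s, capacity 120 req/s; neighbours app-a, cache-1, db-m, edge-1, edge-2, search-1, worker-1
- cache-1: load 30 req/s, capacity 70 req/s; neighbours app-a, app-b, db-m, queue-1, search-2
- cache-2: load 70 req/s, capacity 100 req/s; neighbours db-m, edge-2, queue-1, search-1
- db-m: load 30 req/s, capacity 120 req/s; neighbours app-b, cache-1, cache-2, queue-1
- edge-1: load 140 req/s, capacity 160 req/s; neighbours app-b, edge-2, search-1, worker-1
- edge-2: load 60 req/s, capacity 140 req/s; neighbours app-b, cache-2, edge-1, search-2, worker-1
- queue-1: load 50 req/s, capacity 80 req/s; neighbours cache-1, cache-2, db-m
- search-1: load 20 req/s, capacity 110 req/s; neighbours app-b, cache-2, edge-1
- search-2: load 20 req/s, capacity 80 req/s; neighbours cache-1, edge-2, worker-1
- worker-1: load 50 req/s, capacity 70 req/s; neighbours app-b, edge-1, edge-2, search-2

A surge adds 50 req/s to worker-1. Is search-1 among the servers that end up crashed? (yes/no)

Round 1 — worker-1 at 100 > 70. worker-1 crashes.
  worker-1 sheds 100 req/s to app-b, edge-1, edge-2, search-2: 25 each.
    app-b: 100+25 = 125 > 120
    edge-1: 140+25 = 165 > 160
    edge-2: 60+25 = 85 ≤ 140
    search-2: 20+25 = 45 ≤ 80
Round 2 — app-b, edge-1 crash.
  app-b sheds 125 req/s to app-a, cache-1, db-m, edge-2, search-1: 25 each.
    app-a: 70+25 = 95 ≤ 100
    cache-1: 30+25 = 55 ≤ 70
    db-m: 30+25 = 55 ≤ 120
    edge-2: 85+25 = 110 ≤ 140
    search-1: 20+25 = 45 ≤ 110
  edge-1 sheds 165 req/s to edge-2, search-1: 82 each (1 lost).
    edge-2: 110+82 = 192 > 140
    search-1: 45+82 = 127 > 110
Round 3 — edge-2, search-1 crash.
  edge-2 sheds 192 req/s to cache-2, search-2: 96 each.
    cache-2: 70+96 = 166 > 100
    search-2: 45+96 = 141 > 80
  search-1 sheds 127 req/s to cache-2: 127 each.
    cache-2: 166+127 = 293 > 100
Round 4 — cache-2, search-2 crash.
  cache-2 sheds 293 req/s to db-m, queue-1: 146 each (1 lost).
    db-m: 55+146 = 201 > 120
    queue-1: 50+146 = 196 > 80
  search-2 sheds 141 req/s to cache-1: 141 each.
    cache-1: 55+141 = 196 > 70
Round 5 — cache-1, db-m, queue-1 crash.
  cache-1 sheds 196 req/s to app-a: 196 each.
    app-a: 95+196 = 291 > 100
  db-m sheds 201 req/s: no online neighbours, lost.
  queue-1 sheds 196 req/s: no online neighbours, lost.
Round 6 — app-a crashes.
  app-a sheds 291 req/s: no online neighbours, lost.
No further crashes.

yes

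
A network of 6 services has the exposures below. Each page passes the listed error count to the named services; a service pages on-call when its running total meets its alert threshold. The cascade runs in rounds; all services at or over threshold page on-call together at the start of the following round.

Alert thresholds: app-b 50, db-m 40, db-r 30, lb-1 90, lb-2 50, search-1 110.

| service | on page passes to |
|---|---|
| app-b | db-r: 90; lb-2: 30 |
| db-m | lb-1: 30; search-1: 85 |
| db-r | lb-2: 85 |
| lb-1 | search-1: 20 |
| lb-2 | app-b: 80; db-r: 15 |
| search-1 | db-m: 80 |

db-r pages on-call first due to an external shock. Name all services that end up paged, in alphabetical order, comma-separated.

Round 1 — db-r pages on-call (initial).
  lb-2: +85 → 85 ≥ 50
Round 2 — lb-2 pages on-call.
  app-b: +80 → 80 ≥ 50
Round 3 — app-b pages on-call.
No further pages.

app-b, db-r, lb-2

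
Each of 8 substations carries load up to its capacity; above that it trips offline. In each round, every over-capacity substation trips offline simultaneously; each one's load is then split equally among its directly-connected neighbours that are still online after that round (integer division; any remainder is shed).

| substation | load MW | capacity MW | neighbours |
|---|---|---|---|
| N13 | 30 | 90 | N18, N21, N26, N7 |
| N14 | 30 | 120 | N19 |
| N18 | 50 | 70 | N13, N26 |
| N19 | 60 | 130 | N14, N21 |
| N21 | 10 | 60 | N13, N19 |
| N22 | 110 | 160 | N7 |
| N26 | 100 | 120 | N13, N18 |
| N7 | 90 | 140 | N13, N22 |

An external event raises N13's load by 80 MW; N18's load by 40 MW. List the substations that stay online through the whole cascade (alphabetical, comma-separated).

N14, N19, N21, N22, N7

Round 1 — N13 at 110 > 90; N18 at 90 > 70. N13, N18 trip offline.
  N13 sheds 110 MW to N21, N26, N7: 36 each (2 lost).
    N21: 10+36 = 46 ≤ 60
    N26: 100+36 = 136 > 120
    N7: 90+36 = 126 ≤ 140
  N18 sheds 90 MW to N26: 90 each.
    N26: 136+90 = 226 > 120
Round 2 — N26 trips offline.
  N26 sheds 226 MW: no online neighbours, lost.
No further trips.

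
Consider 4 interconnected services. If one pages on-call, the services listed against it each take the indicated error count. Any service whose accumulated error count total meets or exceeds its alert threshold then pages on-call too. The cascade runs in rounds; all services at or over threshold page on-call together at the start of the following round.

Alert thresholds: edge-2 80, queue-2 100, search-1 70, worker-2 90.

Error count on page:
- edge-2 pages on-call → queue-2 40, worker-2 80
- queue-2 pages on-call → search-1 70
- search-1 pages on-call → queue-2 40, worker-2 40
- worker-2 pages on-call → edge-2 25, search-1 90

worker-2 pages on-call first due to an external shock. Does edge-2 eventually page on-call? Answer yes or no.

Round 1 — worker-2 pages on-call (initial).
  edge-2: +25 → 25 < 80
  search-1: +90 → 90 ≥ 70
Round 2 — search-1 pages on-call.
  queue-2: +40 → 40 < 100
No further pages.

no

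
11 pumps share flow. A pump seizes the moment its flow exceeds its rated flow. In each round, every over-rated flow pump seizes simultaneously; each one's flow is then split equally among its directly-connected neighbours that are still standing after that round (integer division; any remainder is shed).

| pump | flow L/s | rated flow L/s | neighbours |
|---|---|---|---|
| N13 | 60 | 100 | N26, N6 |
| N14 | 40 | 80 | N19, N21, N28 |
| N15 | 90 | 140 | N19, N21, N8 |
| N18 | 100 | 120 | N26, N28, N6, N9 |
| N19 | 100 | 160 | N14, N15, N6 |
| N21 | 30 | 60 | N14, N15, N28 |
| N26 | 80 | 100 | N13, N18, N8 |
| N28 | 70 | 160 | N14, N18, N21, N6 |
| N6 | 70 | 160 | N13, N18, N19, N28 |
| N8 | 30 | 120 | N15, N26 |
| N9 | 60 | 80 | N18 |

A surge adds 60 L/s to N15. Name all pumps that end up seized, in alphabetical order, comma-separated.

Round 1 — N15 at 150 > 140. N15 seizes.
  N15 sheds 150 L/s to N19, N21, N8: 50 each.
    N19: 100+50 = 150 ≤ 160
    N21: 30+50 = 80 > 60
    N8: 30+50 = 80 ≤ 120
Round 2 — N21 seizes.
  N21 sheds 80 L/s to N14, N28: 40 each.
    N14: 40+40 = 80 ≤ 80
    N28: 70+40 = 110 ≤ 160
No further seizures.

N15, N21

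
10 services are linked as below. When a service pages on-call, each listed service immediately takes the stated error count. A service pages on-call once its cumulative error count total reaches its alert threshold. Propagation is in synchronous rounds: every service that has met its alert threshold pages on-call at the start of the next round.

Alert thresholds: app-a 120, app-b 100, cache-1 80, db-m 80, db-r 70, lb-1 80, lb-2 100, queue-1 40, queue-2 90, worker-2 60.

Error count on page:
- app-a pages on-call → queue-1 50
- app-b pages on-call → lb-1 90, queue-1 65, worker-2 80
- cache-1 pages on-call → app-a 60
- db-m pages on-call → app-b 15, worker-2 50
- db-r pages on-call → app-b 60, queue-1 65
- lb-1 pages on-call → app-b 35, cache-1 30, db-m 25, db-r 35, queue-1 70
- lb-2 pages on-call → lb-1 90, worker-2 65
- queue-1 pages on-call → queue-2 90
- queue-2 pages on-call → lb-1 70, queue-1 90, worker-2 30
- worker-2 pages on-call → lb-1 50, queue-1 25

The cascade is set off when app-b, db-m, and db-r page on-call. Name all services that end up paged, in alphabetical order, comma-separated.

Round 1 — app-b, db-m, db-r page on-call (initial).
  lb-1: +90 → 90 ≥ 80
  queue-1: +65+65 → 130 ≥ 40
  worker-2: +80+50 → 130 ≥ 60
Round 2 — lb-1, queue-1, worker-2 page on-call.
  cache-1: +30 → 30 < 80
  queue-2: +90 → 90 ≥ 90
Round 3 — queue-2 pages on-call.
No further pages.

app-b, db-m, db-r, lb-1, queue-1, queue-2, worker-2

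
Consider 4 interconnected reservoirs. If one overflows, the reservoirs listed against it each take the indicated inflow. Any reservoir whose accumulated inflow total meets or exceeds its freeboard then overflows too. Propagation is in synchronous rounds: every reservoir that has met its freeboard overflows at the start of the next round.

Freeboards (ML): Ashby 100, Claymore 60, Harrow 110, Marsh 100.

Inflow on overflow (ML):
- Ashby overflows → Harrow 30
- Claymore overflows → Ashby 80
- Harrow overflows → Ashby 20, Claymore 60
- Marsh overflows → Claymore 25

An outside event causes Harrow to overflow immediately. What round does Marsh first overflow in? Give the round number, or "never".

never

Round 1 — Harrow overflows (initial).
  Ashby: +20 → 20 < 100
  Claymore: +60 → 60 ≥ 60
Round 2 — Claymore overflows.
  Ashby: +80 → 100 ≥ 100
Round 3 — Ashby overflows.
No further overflows.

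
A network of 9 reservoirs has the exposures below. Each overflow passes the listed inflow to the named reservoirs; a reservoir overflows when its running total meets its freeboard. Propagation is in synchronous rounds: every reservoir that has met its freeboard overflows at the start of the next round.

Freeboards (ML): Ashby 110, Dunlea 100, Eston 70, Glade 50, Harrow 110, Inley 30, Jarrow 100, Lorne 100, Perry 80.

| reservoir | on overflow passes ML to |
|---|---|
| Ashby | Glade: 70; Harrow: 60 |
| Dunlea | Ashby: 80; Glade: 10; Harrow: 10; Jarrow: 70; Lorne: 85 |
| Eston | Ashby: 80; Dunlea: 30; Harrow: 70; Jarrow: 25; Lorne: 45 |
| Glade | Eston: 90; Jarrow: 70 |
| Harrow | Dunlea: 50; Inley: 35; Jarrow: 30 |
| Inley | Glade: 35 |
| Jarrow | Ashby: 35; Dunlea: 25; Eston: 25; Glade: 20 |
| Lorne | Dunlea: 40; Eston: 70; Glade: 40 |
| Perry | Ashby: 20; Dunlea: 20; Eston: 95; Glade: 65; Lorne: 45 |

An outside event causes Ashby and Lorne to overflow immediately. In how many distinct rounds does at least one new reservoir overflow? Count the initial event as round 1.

4

Round 1 — Ashby, Lorne overflow (initial).
  Dunlea: +40 → 40 < 100
  Eston: +70 → 70 ≥ 70
  Glade: +70+40 → 110 ≥ 50
  Harrow: +60 → 60 < 110
Round 2 — Eston, Glade overflow.
  Dunlea: +30 → 70 < 100
  Harrow: +70 → 130 ≥ 110
  Jarrow: +25+70 → 95 < 100
Round 3 — Harrow overflows.
  Dunlea: +50 → 120 ≥ 100
  Inley: +35 → 35 ≥ 30
  Jarrow: +30 → 125 ≥ 100
Round 4 — Dunlea, Inley, Jarrow overflow.
No further overflows.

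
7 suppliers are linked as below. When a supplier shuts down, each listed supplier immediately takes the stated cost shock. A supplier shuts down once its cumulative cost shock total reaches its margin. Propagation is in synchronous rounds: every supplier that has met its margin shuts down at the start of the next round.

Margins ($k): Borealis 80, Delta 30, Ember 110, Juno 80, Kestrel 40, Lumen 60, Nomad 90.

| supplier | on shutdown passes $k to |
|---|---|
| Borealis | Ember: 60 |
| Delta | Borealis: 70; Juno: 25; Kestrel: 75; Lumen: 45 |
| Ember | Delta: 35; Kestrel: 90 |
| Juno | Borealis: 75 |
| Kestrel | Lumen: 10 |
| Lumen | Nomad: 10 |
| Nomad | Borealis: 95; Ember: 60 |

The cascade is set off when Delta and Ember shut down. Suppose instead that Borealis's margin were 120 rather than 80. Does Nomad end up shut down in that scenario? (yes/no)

no

With Borealis's margin at 120:
Round 1 — Delta, Ember shut down (initial).
  Borealis: +70 → 70 < 120
  Juno: +25 → 25 < 80
  Kestrel: +75+90 → 165 ≥ 40
  Lumen: +45 → 45 < 60
Round 2 — Kestrel shuts down.
  Lumen: +10 → 55 < 60
No further shutdowns.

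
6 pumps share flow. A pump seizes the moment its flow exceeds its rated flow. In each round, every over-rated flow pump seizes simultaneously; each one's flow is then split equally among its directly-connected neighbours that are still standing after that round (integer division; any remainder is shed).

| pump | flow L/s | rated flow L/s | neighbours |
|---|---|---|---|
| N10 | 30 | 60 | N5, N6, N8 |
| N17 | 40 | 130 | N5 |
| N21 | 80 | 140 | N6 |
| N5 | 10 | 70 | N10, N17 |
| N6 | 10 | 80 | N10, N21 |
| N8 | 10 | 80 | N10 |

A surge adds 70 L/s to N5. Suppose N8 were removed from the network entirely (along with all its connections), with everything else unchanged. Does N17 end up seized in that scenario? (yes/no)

With N8 removed:
Round 1 — N5 at 80 > 70. N5 seizes.
  N5 sheds 80 L/s to N10, N17: 40 each.
    N10: 30+40 = 70 > 60
    N17: 40+40 = 80 ≤ 130
Round 2 — N10 seizes.
  N10 sheds 70 L/s to N6: 70 each.
    N6: 10+70 = 80 ≤ 80
No further seizures.

no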